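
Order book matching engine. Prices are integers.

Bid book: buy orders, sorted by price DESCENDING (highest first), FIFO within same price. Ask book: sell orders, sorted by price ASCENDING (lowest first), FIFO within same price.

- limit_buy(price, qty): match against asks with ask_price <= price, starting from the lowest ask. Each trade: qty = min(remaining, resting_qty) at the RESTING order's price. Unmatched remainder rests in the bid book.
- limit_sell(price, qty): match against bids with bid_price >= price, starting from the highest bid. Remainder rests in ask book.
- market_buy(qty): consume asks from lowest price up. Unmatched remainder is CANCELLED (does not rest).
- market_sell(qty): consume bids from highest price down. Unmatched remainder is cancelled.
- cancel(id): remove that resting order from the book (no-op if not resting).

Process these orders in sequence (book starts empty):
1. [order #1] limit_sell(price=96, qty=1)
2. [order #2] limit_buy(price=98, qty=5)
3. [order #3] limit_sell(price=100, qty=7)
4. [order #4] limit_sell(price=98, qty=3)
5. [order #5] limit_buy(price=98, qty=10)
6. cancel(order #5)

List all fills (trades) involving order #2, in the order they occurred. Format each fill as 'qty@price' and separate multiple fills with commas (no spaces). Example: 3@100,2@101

After op 1 [order #1] limit_sell(price=96, qty=1): fills=none; bids=[-] asks=[#1:1@96]
After op 2 [order #2] limit_buy(price=98, qty=5): fills=#2x#1:1@96; bids=[#2:4@98] asks=[-]
After op 3 [order #3] limit_sell(price=100, qty=7): fills=none; bids=[#2:4@98] asks=[#3:7@100]
After op 4 [order #4] limit_sell(price=98, qty=3): fills=#2x#4:3@98; bids=[#2:1@98] asks=[#3:7@100]
After op 5 [order #5] limit_buy(price=98, qty=10): fills=none; bids=[#2:1@98 #5:10@98] asks=[#3:7@100]
After op 6 cancel(order #5): fills=none; bids=[#2:1@98] asks=[#3:7@100]

Answer: 1@96,3@98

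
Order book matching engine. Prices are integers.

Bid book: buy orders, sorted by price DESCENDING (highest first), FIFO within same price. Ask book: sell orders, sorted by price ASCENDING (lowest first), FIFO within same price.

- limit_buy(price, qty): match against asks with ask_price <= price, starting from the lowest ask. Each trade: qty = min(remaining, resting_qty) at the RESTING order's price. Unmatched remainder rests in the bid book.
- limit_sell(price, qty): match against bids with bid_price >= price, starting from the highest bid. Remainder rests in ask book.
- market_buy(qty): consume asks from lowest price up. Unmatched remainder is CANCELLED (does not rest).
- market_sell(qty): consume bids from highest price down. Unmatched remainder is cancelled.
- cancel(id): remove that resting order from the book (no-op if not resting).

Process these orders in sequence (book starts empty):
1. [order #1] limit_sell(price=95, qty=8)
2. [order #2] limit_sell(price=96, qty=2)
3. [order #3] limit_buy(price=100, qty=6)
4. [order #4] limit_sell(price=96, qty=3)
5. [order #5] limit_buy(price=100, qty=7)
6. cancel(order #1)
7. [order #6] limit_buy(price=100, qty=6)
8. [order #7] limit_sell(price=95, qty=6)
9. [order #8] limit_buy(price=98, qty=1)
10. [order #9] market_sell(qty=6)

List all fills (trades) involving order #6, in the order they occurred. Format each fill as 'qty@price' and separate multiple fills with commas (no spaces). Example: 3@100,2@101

Answer: 6@100

Derivation:
After op 1 [order #1] limit_sell(price=95, qty=8): fills=none; bids=[-] asks=[#1:8@95]
After op 2 [order #2] limit_sell(price=96, qty=2): fills=none; bids=[-] asks=[#1:8@95 #2:2@96]
After op 3 [order #3] limit_buy(price=100, qty=6): fills=#3x#1:6@95; bids=[-] asks=[#1:2@95 #2:2@96]
After op 4 [order #4] limit_sell(price=96, qty=3): fills=none; bids=[-] asks=[#1:2@95 #2:2@96 #4:3@96]
After op 5 [order #5] limit_buy(price=100, qty=7): fills=#5x#1:2@95 #5x#2:2@96 #5x#4:3@96; bids=[-] asks=[-]
After op 6 cancel(order #1): fills=none; bids=[-] asks=[-]
After op 7 [order #6] limit_buy(price=100, qty=6): fills=none; bids=[#6:6@100] asks=[-]
After op 8 [order #7] limit_sell(price=95, qty=6): fills=#6x#7:6@100; bids=[-] asks=[-]
After op 9 [order #8] limit_buy(price=98, qty=1): fills=none; bids=[#8:1@98] asks=[-]
After op 10 [order #9] market_sell(qty=6): fills=#8x#9:1@98; bids=[-] asks=[-]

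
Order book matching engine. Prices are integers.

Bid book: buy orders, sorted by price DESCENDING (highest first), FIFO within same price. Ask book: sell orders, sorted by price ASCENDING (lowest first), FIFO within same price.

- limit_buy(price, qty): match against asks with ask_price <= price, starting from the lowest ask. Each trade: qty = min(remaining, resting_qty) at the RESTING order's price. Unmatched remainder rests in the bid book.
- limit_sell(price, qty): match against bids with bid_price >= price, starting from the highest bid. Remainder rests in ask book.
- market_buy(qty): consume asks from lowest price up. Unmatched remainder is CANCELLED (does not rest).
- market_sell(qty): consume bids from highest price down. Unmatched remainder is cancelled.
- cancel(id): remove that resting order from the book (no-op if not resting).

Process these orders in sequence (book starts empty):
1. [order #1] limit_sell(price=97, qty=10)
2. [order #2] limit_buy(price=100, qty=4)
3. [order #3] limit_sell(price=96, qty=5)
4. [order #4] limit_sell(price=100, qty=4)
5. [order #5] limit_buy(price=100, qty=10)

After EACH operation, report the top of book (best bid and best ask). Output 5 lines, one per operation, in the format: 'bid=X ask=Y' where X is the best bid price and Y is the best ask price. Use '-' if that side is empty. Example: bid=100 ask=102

Answer: bid=- ask=97
bid=- ask=97
bid=- ask=96
bid=- ask=96
bid=- ask=97

Derivation:
After op 1 [order #1] limit_sell(price=97, qty=10): fills=none; bids=[-] asks=[#1:10@97]
After op 2 [order #2] limit_buy(price=100, qty=4): fills=#2x#1:4@97; bids=[-] asks=[#1:6@97]
After op 3 [order #3] limit_sell(price=96, qty=5): fills=none; bids=[-] asks=[#3:5@96 #1:6@97]
After op 4 [order #4] limit_sell(price=100, qty=4): fills=none; bids=[-] asks=[#3:5@96 #1:6@97 #4:4@100]
After op 5 [order #5] limit_buy(price=100, qty=10): fills=#5x#3:5@96 #5x#1:5@97; bids=[-] asks=[#1:1@97 #4:4@100]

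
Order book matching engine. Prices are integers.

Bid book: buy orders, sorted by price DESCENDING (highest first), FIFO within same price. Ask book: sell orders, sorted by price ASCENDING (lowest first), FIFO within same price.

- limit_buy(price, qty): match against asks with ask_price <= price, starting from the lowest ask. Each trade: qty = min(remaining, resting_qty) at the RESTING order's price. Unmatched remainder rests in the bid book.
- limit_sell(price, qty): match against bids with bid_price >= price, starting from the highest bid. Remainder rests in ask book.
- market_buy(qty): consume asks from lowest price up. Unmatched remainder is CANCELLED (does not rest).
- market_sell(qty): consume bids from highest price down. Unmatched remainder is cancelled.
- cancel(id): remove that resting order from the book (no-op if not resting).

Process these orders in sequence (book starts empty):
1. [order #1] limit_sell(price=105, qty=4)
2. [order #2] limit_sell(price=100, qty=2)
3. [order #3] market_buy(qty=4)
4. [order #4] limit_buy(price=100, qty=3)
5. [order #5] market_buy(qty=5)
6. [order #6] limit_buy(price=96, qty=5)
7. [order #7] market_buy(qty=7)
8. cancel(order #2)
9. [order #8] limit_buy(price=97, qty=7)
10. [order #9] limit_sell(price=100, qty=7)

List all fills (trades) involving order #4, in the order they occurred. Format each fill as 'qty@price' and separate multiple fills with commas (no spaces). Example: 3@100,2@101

Answer: 3@100

Derivation:
After op 1 [order #1] limit_sell(price=105, qty=4): fills=none; bids=[-] asks=[#1:4@105]
After op 2 [order #2] limit_sell(price=100, qty=2): fills=none; bids=[-] asks=[#2:2@100 #1:4@105]
After op 3 [order #3] market_buy(qty=4): fills=#3x#2:2@100 #3x#1:2@105; bids=[-] asks=[#1:2@105]
After op 4 [order #4] limit_buy(price=100, qty=3): fills=none; bids=[#4:3@100] asks=[#1:2@105]
After op 5 [order #5] market_buy(qty=5): fills=#5x#1:2@105; bids=[#4:3@100] asks=[-]
After op 6 [order #6] limit_buy(price=96, qty=5): fills=none; bids=[#4:3@100 #6:5@96] asks=[-]
After op 7 [order #7] market_buy(qty=7): fills=none; bids=[#4:3@100 #6:5@96] asks=[-]
After op 8 cancel(order #2): fills=none; bids=[#4:3@100 #6:5@96] asks=[-]
After op 9 [order #8] limit_buy(price=97, qty=7): fills=none; bids=[#4:3@100 #8:7@97 #6:5@96] asks=[-]
After op 10 [order #9] limit_sell(price=100, qty=7): fills=#4x#9:3@100; bids=[#8:7@97 #6:5@96] asks=[#9:4@100]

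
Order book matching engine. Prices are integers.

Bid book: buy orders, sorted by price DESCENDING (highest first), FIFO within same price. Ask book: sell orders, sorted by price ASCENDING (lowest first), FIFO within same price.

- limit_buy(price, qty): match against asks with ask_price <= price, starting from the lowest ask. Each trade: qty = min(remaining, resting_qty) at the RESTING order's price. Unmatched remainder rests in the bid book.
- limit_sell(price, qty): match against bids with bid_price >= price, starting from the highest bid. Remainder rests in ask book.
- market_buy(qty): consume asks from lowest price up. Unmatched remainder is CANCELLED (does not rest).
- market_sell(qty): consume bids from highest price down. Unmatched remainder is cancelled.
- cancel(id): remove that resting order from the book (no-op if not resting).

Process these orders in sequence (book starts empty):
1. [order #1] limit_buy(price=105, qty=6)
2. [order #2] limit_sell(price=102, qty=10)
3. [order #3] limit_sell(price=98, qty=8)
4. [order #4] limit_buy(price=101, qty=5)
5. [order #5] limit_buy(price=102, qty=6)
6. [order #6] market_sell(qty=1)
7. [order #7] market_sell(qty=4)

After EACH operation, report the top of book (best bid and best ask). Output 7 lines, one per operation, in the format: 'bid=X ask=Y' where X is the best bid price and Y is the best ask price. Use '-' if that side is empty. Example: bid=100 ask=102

Answer: bid=105 ask=-
bid=- ask=102
bid=- ask=98
bid=- ask=98
bid=- ask=102
bid=- ask=102
bid=- ask=102

Derivation:
After op 1 [order #1] limit_buy(price=105, qty=6): fills=none; bids=[#1:6@105] asks=[-]
After op 2 [order #2] limit_sell(price=102, qty=10): fills=#1x#2:6@105; bids=[-] asks=[#2:4@102]
After op 3 [order #3] limit_sell(price=98, qty=8): fills=none; bids=[-] asks=[#3:8@98 #2:4@102]
After op 4 [order #4] limit_buy(price=101, qty=5): fills=#4x#3:5@98; bids=[-] asks=[#3:3@98 #2:4@102]
After op 5 [order #5] limit_buy(price=102, qty=6): fills=#5x#3:3@98 #5x#2:3@102; bids=[-] asks=[#2:1@102]
After op 6 [order #6] market_sell(qty=1): fills=none; bids=[-] asks=[#2:1@102]
After op 7 [order #7] market_sell(qty=4): fills=none; bids=[-] asks=[#2:1@102]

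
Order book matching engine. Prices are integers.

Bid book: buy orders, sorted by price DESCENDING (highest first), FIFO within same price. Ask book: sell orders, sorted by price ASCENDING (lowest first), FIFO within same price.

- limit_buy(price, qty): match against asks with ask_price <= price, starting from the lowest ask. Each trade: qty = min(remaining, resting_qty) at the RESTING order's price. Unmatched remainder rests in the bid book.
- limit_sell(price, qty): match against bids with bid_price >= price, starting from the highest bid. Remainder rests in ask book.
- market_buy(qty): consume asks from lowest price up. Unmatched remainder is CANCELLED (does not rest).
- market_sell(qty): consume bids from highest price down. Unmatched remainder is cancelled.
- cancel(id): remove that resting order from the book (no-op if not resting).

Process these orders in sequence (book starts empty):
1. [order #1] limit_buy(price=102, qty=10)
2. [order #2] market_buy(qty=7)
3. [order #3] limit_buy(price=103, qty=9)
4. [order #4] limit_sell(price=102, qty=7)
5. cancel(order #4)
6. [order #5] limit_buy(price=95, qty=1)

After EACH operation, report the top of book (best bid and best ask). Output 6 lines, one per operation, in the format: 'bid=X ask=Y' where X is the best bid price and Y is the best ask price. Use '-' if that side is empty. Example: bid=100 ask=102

Answer: bid=102 ask=-
bid=102 ask=-
bid=103 ask=-
bid=103 ask=-
bid=103 ask=-
bid=103 ask=-

Derivation:
After op 1 [order #1] limit_buy(price=102, qty=10): fills=none; bids=[#1:10@102] asks=[-]
After op 2 [order #2] market_buy(qty=7): fills=none; bids=[#1:10@102] asks=[-]
After op 3 [order #3] limit_buy(price=103, qty=9): fills=none; bids=[#3:9@103 #1:10@102] asks=[-]
After op 4 [order #4] limit_sell(price=102, qty=7): fills=#3x#4:7@103; bids=[#3:2@103 #1:10@102] asks=[-]
After op 5 cancel(order #4): fills=none; bids=[#3:2@103 #1:10@102] asks=[-]
After op 6 [order #5] limit_buy(price=95, qty=1): fills=none; bids=[#3:2@103 #1:10@102 #5:1@95] asks=[-]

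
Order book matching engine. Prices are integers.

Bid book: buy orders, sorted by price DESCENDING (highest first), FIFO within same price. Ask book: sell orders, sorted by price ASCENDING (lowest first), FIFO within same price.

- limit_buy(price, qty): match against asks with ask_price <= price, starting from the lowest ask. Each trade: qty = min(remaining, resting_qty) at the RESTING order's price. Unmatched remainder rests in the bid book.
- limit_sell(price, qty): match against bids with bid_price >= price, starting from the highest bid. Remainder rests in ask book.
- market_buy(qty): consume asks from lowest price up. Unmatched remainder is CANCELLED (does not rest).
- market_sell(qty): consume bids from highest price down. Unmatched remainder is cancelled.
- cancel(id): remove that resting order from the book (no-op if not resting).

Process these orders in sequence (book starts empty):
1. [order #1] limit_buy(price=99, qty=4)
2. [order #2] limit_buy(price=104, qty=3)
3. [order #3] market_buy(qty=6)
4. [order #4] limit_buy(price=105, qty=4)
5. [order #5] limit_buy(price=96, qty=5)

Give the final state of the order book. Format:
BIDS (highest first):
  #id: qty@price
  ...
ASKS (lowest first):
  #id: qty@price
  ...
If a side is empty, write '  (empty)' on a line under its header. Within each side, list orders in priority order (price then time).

After op 1 [order #1] limit_buy(price=99, qty=4): fills=none; bids=[#1:4@99] asks=[-]
After op 2 [order #2] limit_buy(price=104, qty=3): fills=none; bids=[#2:3@104 #1:4@99] asks=[-]
After op 3 [order #3] market_buy(qty=6): fills=none; bids=[#2:3@104 #1:4@99] asks=[-]
After op 4 [order #4] limit_buy(price=105, qty=4): fills=none; bids=[#4:4@105 #2:3@104 #1:4@99] asks=[-]
After op 5 [order #5] limit_buy(price=96, qty=5): fills=none; bids=[#4:4@105 #2:3@104 #1:4@99 #5:5@96] asks=[-]

Answer: BIDS (highest first):
  #4: 4@105
  #2: 3@104
  #1: 4@99
  #5: 5@96
ASKS (lowest first):
  (empty)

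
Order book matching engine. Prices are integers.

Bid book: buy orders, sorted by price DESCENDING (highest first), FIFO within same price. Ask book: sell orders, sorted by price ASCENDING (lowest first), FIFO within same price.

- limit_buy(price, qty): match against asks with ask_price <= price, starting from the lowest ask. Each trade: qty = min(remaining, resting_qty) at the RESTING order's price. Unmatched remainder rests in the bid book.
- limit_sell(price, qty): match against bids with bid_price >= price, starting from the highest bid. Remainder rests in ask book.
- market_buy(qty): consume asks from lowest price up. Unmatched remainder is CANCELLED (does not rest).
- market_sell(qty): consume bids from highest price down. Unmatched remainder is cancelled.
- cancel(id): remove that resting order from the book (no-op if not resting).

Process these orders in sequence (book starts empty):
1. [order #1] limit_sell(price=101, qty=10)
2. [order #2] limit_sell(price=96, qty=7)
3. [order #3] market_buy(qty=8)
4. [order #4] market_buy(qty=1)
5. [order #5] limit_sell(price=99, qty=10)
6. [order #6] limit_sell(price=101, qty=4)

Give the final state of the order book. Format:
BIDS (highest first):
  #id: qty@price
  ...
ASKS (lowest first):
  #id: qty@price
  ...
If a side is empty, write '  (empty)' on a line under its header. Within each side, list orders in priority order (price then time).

After op 1 [order #1] limit_sell(price=101, qty=10): fills=none; bids=[-] asks=[#1:10@101]
After op 2 [order #2] limit_sell(price=96, qty=7): fills=none; bids=[-] asks=[#2:7@96 #1:10@101]
After op 3 [order #3] market_buy(qty=8): fills=#3x#2:7@96 #3x#1:1@101; bids=[-] asks=[#1:9@101]
After op 4 [order #4] market_buy(qty=1): fills=#4x#1:1@101; bids=[-] asks=[#1:8@101]
After op 5 [order #5] limit_sell(price=99, qty=10): fills=none; bids=[-] asks=[#5:10@99 #1:8@101]
After op 6 [order #6] limit_sell(price=101, qty=4): fills=none; bids=[-] asks=[#5:10@99 #1:8@101 #6:4@101]

Answer: BIDS (highest first):
  (empty)
ASKS (lowest first):
  #5: 10@99
  #1: 8@101
  #6: 4@101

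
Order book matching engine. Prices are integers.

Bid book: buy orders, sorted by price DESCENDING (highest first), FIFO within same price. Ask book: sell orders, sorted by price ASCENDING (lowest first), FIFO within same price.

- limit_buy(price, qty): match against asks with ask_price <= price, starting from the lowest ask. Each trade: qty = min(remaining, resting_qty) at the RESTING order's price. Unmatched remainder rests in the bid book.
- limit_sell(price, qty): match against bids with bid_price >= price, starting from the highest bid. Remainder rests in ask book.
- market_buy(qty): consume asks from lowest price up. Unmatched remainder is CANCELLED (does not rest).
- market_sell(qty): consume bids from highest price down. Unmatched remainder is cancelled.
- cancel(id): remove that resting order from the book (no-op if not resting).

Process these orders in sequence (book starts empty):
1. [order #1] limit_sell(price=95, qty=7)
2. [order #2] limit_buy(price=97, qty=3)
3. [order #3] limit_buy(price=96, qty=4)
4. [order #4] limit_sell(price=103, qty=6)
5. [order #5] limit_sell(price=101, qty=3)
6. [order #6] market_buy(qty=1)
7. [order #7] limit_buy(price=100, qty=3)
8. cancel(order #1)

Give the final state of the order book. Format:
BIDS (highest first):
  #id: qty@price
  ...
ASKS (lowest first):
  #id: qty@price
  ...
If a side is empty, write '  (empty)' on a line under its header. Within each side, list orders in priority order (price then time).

Answer: BIDS (highest first):
  #7: 3@100
ASKS (lowest first):
  #5: 2@101
  #4: 6@103

Derivation:
After op 1 [order #1] limit_sell(price=95, qty=7): fills=none; bids=[-] asks=[#1:7@95]
After op 2 [order #2] limit_buy(price=97, qty=3): fills=#2x#1:3@95; bids=[-] asks=[#1:4@95]
After op 3 [order #3] limit_buy(price=96, qty=4): fills=#3x#1:4@95; bids=[-] asks=[-]
After op 4 [order #4] limit_sell(price=103, qty=6): fills=none; bids=[-] asks=[#4:6@103]
After op 5 [order #5] limit_sell(price=101, qty=3): fills=none; bids=[-] asks=[#5:3@101 #4:6@103]
After op 6 [order #6] market_buy(qty=1): fills=#6x#5:1@101; bids=[-] asks=[#5:2@101 #4:6@103]
After op 7 [order #7] limit_buy(price=100, qty=3): fills=none; bids=[#7:3@100] asks=[#5:2@101 #4:6@103]
After op 8 cancel(order #1): fills=none; bids=[#7:3@100] asks=[#5:2@101 #4:6@103]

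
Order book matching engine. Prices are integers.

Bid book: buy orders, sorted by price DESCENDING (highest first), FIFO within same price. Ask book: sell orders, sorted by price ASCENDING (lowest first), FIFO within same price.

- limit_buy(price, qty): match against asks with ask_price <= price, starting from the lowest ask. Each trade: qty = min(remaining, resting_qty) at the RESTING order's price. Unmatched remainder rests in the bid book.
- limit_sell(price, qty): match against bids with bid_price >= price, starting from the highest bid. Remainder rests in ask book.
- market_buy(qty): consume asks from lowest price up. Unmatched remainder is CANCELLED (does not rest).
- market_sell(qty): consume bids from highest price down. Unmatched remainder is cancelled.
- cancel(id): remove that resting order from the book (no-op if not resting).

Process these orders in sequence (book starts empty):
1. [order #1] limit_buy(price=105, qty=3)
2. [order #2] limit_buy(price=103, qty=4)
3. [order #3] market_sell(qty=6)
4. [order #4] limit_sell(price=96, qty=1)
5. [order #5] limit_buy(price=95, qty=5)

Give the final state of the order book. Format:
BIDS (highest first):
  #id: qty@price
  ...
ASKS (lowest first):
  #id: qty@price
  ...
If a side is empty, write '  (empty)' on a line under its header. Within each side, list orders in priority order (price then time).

After op 1 [order #1] limit_buy(price=105, qty=3): fills=none; bids=[#1:3@105] asks=[-]
After op 2 [order #2] limit_buy(price=103, qty=4): fills=none; bids=[#1:3@105 #2:4@103] asks=[-]
After op 3 [order #3] market_sell(qty=6): fills=#1x#3:3@105 #2x#3:3@103; bids=[#2:1@103] asks=[-]
After op 4 [order #4] limit_sell(price=96, qty=1): fills=#2x#4:1@103; bids=[-] asks=[-]
After op 5 [order #5] limit_buy(price=95, qty=5): fills=none; bids=[#5:5@95] asks=[-]

Answer: BIDS (highest first):
  #5: 5@95
ASKS (lowest first):
  (empty)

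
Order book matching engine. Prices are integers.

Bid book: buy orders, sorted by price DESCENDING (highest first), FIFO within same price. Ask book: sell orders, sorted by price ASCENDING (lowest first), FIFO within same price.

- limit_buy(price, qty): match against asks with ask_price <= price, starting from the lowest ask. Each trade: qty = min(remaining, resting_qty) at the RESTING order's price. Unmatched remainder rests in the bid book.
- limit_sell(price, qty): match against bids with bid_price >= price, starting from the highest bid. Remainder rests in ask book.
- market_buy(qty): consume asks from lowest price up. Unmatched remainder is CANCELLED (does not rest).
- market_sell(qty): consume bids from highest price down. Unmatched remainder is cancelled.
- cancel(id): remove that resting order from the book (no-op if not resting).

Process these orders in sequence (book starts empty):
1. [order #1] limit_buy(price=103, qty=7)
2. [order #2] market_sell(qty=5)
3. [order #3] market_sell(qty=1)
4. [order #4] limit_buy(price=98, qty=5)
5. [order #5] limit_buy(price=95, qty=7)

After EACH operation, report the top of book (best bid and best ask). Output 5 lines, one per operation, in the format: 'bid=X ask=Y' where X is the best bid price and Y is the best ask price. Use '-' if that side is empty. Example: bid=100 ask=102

After op 1 [order #1] limit_buy(price=103, qty=7): fills=none; bids=[#1:7@103] asks=[-]
After op 2 [order #2] market_sell(qty=5): fills=#1x#2:5@103; bids=[#1:2@103] asks=[-]
After op 3 [order #3] market_sell(qty=1): fills=#1x#3:1@103; bids=[#1:1@103] asks=[-]
After op 4 [order #4] limit_buy(price=98, qty=5): fills=none; bids=[#1:1@103 #4:5@98] asks=[-]
After op 5 [order #5] limit_buy(price=95, qty=7): fills=none; bids=[#1:1@103 #4:5@98 #5:7@95] asks=[-]

Answer: bid=103 ask=-
bid=103 ask=-
bid=103 ask=-
bid=103 ask=-
bid=103 ask=-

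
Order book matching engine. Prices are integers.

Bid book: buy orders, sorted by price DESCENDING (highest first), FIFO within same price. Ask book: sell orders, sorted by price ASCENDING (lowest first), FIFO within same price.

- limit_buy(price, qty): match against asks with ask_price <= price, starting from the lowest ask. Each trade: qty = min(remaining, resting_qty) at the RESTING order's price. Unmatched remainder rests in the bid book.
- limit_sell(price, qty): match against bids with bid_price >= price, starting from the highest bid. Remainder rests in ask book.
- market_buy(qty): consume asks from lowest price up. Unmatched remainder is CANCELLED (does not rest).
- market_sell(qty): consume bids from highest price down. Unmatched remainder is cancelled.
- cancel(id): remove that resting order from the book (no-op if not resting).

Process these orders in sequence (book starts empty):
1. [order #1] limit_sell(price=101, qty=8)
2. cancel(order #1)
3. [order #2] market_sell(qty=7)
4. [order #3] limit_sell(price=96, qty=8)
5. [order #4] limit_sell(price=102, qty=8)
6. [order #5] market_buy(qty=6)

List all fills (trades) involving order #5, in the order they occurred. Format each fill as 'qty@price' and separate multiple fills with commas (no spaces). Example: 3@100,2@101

Answer: 6@96

Derivation:
After op 1 [order #1] limit_sell(price=101, qty=8): fills=none; bids=[-] asks=[#1:8@101]
After op 2 cancel(order #1): fills=none; bids=[-] asks=[-]
After op 3 [order #2] market_sell(qty=7): fills=none; bids=[-] asks=[-]
After op 4 [order #3] limit_sell(price=96, qty=8): fills=none; bids=[-] asks=[#3:8@96]
After op 5 [order #4] limit_sell(price=102, qty=8): fills=none; bids=[-] asks=[#3:8@96 #4:8@102]
After op 6 [order #5] market_buy(qty=6): fills=#5x#3:6@96; bids=[-] asks=[#3:2@96 #4:8@102]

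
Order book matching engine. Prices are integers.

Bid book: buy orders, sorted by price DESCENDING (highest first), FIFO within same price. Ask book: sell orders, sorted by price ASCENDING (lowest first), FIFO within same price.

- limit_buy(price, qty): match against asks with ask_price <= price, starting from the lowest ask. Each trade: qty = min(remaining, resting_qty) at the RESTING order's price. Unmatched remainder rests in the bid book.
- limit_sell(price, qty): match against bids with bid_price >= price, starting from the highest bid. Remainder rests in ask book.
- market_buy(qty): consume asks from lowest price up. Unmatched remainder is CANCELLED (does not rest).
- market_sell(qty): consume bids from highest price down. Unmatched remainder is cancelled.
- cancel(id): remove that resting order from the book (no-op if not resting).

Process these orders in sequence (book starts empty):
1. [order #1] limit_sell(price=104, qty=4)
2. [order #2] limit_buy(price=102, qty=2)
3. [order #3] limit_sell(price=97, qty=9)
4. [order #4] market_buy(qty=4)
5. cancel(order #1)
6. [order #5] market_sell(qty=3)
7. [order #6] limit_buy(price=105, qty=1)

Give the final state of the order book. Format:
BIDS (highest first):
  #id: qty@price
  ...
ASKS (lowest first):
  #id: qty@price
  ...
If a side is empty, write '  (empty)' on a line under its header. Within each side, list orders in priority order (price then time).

After op 1 [order #1] limit_sell(price=104, qty=4): fills=none; bids=[-] asks=[#1:4@104]
After op 2 [order #2] limit_buy(price=102, qty=2): fills=none; bids=[#2:2@102] asks=[#1:4@104]
After op 3 [order #3] limit_sell(price=97, qty=9): fills=#2x#3:2@102; bids=[-] asks=[#3:7@97 #1:4@104]
After op 4 [order #4] market_buy(qty=4): fills=#4x#3:4@97; bids=[-] asks=[#3:3@97 #1:4@104]
After op 5 cancel(order #1): fills=none; bids=[-] asks=[#3:3@97]
After op 6 [order #5] market_sell(qty=3): fills=none; bids=[-] asks=[#3:3@97]
After op 7 [order #6] limit_buy(price=105, qty=1): fills=#6x#3:1@97; bids=[-] asks=[#3:2@97]

Answer: BIDS (highest first):
  (empty)
ASKS (lowest first):
  #3: 2@97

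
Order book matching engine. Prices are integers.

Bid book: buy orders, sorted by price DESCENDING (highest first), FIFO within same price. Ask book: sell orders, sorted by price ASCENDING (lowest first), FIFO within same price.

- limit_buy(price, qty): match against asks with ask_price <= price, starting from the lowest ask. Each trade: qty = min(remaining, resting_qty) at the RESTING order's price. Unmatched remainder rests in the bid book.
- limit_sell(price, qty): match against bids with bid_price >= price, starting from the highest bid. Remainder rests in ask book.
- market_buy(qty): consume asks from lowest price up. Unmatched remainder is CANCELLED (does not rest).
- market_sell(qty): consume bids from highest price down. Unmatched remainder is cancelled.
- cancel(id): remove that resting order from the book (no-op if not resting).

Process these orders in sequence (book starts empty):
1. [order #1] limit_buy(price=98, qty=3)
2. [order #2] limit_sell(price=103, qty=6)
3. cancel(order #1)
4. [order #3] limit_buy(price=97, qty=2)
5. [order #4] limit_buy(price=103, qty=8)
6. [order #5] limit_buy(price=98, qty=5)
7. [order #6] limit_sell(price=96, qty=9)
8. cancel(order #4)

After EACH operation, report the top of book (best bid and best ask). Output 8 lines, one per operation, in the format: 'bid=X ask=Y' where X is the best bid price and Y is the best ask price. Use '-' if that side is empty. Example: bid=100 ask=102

After op 1 [order #1] limit_buy(price=98, qty=3): fills=none; bids=[#1:3@98] asks=[-]
After op 2 [order #2] limit_sell(price=103, qty=6): fills=none; bids=[#1:3@98] asks=[#2:6@103]
After op 3 cancel(order #1): fills=none; bids=[-] asks=[#2:6@103]
After op 4 [order #3] limit_buy(price=97, qty=2): fills=none; bids=[#3:2@97] asks=[#2:6@103]
After op 5 [order #4] limit_buy(price=103, qty=8): fills=#4x#2:6@103; bids=[#4:2@103 #3:2@97] asks=[-]
After op 6 [order #5] limit_buy(price=98, qty=5): fills=none; bids=[#4:2@103 #5:5@98 #3:2@97] asks=[-]
After op 7 [order #6] limit_sell(price=96, qty=9): fills=#4x#6:2@103 #5x#6:5@98 #3x#6:2@97; bids=[-] asks=[-]
After op 8 cancel(order #4): fills=none; bids=[-] asks=[-]

Answer: bid=98 ask=-
bid=98 ask=103
bid=- ask=103
bid=97 ask=103
bid=103 ask=-
bid=103 ask=-
bid=- ask=-
bid=- ask=-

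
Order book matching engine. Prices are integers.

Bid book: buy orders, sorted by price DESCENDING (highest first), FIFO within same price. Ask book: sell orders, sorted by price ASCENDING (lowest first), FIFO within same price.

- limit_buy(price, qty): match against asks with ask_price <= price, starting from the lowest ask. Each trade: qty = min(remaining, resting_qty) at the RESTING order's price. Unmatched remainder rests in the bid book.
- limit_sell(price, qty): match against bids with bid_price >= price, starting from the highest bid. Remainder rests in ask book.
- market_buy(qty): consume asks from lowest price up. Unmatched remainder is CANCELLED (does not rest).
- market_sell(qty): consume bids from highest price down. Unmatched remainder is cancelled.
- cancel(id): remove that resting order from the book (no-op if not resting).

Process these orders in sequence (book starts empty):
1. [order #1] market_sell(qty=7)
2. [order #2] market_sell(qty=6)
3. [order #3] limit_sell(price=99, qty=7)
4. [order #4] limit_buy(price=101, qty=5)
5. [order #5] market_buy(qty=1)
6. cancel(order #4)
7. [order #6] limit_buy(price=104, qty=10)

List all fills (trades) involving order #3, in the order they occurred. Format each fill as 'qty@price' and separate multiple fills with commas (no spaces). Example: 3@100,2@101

Answer: 5@99,1@99,1@99

Derivation:
After op 1 [order #1] market_sell(qty=7): fills=none; bids=[-] asks=[-]
After op 2 [order #2] market_sell(qty=6): fills=none; bids=[-] asks=[-]
After op 3 [order #3] limit_sell(price=99, qty=7): fills=none; bids=[-] asks=[#3:7@99]
After op 4 [order #4] limit_buy(price=101, qty=5): fills=#4x#3:5@99; bids=[-] asks=[#3:2@99]
After op 5 [order #5] market_buy(qty=1): fills=#5x#3:1@99; bids=[-] asks=[#3:1@99]
After op 6 cancel(order #4): fills=none; bids=[-] asks=[#3:1@99]
After op 7 [order #6] limit_buy(price=104, qty=10): fills=#6x#3:1@99; bids=[#6:9@104] asks=[-]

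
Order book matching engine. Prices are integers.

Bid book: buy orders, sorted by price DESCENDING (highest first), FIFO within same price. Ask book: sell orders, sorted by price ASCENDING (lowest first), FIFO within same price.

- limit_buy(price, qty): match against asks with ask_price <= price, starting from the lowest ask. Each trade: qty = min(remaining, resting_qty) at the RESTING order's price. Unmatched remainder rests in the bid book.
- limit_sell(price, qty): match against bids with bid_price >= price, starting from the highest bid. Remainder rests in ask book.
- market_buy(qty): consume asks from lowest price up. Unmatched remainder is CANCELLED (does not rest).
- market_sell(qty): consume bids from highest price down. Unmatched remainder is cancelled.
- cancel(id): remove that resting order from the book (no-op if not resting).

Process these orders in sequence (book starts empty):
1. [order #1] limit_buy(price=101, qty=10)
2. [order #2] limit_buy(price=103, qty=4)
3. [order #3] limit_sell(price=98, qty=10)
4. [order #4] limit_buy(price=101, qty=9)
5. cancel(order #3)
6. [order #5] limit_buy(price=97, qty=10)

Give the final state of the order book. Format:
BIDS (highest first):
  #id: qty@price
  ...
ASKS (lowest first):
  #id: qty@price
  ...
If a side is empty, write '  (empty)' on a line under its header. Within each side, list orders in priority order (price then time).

After op 1 [order #1] limit_buy(price=101, qty=10): fills=none; bids=[#1:10@101] asks=[-]
After op 2 [order #2] limit_buy(price=103, qty=4): fills=none; bids=[#2:4@103 #1:10@101] asks=[-]
After op 3 [order #3] limit_sell(price=98, qty=10): fills=#2x#3:4@103 #1x#3:6@101; bids=[#1:4@101] asks=[-]
After op 4 [order #4] limit_buy(price=101, qty=9): fills=none; bids=[#1:4@101 #4:9@101] asks=[-]
After op 5 cancel(order #3): fills=none; bids=[#1:4@101 #4:9@101] asks=[-]
After op 6 [order #5] limit_buy(price=97, qty=10): fills=none; bids=[#1:4@101 #4:9@101 #5:10@97] asks=[-]

Answer: BIDS (highest first):
  #1: 4@101
  #4: 9@101
  #5: 10@97
ASKS (lowest first):
  (empty)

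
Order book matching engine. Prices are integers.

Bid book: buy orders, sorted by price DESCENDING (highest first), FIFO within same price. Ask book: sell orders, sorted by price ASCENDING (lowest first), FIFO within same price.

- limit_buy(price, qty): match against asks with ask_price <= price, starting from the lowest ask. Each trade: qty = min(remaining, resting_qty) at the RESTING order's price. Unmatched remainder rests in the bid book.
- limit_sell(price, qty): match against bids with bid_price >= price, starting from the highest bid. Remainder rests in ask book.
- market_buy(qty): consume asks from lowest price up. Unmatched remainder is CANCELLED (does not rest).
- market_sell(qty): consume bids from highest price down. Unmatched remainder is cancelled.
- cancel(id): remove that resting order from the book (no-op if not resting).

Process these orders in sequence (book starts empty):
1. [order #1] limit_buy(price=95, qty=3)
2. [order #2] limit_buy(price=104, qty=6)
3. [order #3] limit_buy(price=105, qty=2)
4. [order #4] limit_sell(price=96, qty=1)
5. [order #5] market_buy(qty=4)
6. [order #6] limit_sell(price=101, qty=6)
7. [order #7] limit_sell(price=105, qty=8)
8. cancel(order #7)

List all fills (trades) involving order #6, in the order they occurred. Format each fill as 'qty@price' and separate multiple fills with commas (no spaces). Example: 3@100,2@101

After op 1 [order #1] limit_buy(price=95, qty=3): fills=none; bids=[#1:3@95] asks=[-]
After op 2 [order #2] limit_buy(price=104, qty=6): fills=none; bids=[#2:6@104 #1:3@95] asks=[-]
After op 3 [order #3] limit_buy(price=105, qty=2): fills=none; bids=[#3:2@105 #2:6@104 #1:3@95] asks=[-]
After op 4 [order #4] limit_sell(price=96, qty=1): fills=#3x#4:1@105; bids=[#3:1@105 #2:6@104 #1:3@95] asks=[-]
After op 5 [order #5] market_buy(qty=4): fills=none; bids=[#3:1@105 #2:6@104 #1:3@95] asks=[-]
After op 6 [order #6] limit_sell(price=101, qty=6): fills=#3x#6:1@105 #2x#6:5@104; bids=[#2:1@104 #1:3@95] asks=[-]
After op 7 [order #7] limit_sell(price=105, qty=8): fills=none; bids=[#2:1@104 #1:3@95] asks=[#7:8@105]
After op 8 cancel(order #7): fills=none; bids=[#2:1@104 #1:3@95] asks=[-]

Answer: 1@105,5@104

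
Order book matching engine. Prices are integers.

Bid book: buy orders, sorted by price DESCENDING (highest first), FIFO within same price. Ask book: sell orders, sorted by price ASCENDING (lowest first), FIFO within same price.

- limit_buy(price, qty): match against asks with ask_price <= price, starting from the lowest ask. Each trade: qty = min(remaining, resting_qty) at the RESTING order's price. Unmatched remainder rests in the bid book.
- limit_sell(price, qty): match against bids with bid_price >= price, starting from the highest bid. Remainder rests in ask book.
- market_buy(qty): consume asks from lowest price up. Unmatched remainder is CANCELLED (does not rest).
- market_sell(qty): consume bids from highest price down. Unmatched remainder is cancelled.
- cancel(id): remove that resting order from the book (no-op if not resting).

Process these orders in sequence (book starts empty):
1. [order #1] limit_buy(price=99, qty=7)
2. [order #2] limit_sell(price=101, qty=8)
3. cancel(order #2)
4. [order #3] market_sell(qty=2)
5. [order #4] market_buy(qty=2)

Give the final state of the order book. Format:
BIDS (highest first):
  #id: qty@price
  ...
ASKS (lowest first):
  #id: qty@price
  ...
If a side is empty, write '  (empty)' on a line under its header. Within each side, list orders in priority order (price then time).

Answer: BIDS (highest first):
  #1: 5@99
ASKS (lowest first):
  (empty)

Derivation:
After op 1 [order #1] limit_buy(price=99, qty=7): fills=none; bids=[#1:7@99] asks=[-]
After op 2 [order #2] limit_sell(price=101, qty=8): fills=none; bids=[#1:7@99] asks=[#2:8@101]
After op 3 cancel(order #2): fills=none; bids=[#1:7@99] asks=[-]
After op 4 [order #3] market_sell(qty=2): fills=#1x#3:2@99; bids=[#1:5@99] asks=[-]
After op 5 [order #4] market_buy(qty=2): fills=none; bids=[#1:5@99] asks=[-]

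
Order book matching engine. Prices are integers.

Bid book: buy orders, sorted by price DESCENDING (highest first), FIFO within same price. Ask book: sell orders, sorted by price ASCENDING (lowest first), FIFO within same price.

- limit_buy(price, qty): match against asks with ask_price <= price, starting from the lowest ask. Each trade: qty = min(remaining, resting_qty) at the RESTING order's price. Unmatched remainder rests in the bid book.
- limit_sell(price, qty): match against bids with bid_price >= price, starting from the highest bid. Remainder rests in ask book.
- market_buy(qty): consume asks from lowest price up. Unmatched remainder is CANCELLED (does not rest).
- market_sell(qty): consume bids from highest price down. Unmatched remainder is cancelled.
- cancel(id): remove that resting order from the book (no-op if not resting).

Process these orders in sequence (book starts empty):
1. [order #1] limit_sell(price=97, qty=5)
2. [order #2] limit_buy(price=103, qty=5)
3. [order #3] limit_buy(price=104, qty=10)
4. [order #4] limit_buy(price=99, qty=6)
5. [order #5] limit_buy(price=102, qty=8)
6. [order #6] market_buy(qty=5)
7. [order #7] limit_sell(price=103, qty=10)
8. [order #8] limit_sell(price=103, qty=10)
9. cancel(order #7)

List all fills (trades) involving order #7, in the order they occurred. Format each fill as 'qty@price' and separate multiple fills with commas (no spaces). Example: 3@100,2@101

After op 1 [order #1] limit_sell(price=97, qty=5): fills=none; bids=[-] asks=[#1:5@97]
After op 2 [order #2] limit_buy(price=103, qty=5): fills=#2x#1:5@97; bids=[-] asks=[-]
After op 3 [order #3] limit_buy(price=104, qty=10): fills=none; bids=[#3:10@104] asks=[-]
After op 4 [order #4] limit_buy(price=99, qty=6): fills=none; bids=[#3:10@104 #4:6@99] asks=[-]
After op 5 [order #5] limit_buy(price=102, qty=8): fills=none; bids=[#3:10@104 #5:8@102 #4:6@99] asks=[-]
After op 6 [order #6] market_buy(qty=5): fills=none; bids=[#3:10@104 #5:8@102 #4:6@99] asks=[-]
After op 7 [order #7] limit_sell(price=103, qty=10): fills=#3x#7:10@104; bids=[#5:8@102 #4:6@99] asks=[-]
After op 8 [order #8] limit_sell(price=103, qty=10): fills=none; bids=[#5:8@102 #4:6@99] asks=[#8:10@103]
After op 9 cancel(order #7): fills=none; bids=[#5:8@102 #4:6@99] asks=[#8:10@103]

Answer: 10@104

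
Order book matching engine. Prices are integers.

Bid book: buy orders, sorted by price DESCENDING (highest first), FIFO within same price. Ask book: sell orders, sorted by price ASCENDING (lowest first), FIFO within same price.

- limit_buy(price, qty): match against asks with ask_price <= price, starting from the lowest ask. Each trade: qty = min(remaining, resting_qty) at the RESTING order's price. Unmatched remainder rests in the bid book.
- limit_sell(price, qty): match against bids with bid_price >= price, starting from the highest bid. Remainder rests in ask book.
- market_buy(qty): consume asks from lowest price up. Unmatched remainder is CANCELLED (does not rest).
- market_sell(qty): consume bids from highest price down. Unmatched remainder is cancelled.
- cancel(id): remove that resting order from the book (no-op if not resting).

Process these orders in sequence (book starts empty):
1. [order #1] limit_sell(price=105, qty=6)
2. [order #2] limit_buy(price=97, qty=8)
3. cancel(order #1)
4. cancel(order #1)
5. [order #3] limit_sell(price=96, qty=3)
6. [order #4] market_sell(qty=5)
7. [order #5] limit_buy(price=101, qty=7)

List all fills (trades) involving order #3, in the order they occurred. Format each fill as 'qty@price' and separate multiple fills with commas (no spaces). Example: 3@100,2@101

After op 1 [order #1] limit_sell(price=105, qty=6): fills=none; bids=[-] asks=[#1:6@105]
After op 2 [order #2] limit_buy(price=97, qty=8): fills=none; bids=[#2:8@97] asks=[#1:6@105]
After op 3 cancel(order #1): fills=none; bids=[#2:8@97] asks=[-]
After op 4 cancel(order #1): fills=none; bids=[#2:8@97] asks=[-]
After op 5 [order #3] limit_sell(price=96, qty=3): fills=#2x#3:3@97; bids=[#2:5@97] asks=[-]
After op 6 [order #4] market_sell(qty=5): fills=#2x#4:5@97; bids=[-] asks=[-]
After op 7 [order #5] limit_buy(price=101, qty=7): fills=none; bids=[#5:7@101] asks=[-]

Answer: 3@97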